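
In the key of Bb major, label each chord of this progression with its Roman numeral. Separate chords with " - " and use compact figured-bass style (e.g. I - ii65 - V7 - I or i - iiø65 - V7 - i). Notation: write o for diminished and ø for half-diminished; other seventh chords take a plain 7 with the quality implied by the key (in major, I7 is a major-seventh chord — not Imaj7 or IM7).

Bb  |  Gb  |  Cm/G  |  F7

I - bVI - ii64 - V7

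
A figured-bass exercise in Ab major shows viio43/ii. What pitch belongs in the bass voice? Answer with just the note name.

Eb

The applied chord viio43/ii is rooted on A: A-C-Eb-Gb.
The figure 43 means second inversion — the fifth is in the bass.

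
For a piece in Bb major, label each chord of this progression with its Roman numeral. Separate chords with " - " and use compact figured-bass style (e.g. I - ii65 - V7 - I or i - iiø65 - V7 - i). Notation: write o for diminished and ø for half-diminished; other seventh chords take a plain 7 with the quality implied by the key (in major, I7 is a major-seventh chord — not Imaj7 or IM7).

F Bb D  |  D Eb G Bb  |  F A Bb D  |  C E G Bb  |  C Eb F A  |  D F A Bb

F-Bb-D: major triad on Bb = scale degree 1 → I64.
D-Eb-G-Bb: root Eb is the subdominant; major seventh chord there is IV42.
F-A-Bb-D: root Bb is the tonic; major seventh chord there is I43.
C-E-G-Bb: chromatic; C is V of V, so V7/V.
C-Eb-F-A: dominant seventh chord on F = scale degree 5 → V43.
D-F-A-Bb has root Bb, degree 1 in Bb major, so I65.

I64 - IV42 - I43 - V7/V - V43 - I65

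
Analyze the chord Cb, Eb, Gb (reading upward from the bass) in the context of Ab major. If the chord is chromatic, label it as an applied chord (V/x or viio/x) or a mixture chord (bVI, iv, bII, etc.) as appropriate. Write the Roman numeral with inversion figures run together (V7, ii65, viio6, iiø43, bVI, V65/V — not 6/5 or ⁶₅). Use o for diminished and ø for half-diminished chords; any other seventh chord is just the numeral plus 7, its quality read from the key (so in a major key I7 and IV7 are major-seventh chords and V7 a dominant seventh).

Stacked in thirds the chord is Cb-Eb-Gb: a major triad on Cb.
Cb is the lowered third degree of Ab major (diatonic 3 would be C). This is a major triad on the lowered third degree, borrowed from the parallel minor.

bIII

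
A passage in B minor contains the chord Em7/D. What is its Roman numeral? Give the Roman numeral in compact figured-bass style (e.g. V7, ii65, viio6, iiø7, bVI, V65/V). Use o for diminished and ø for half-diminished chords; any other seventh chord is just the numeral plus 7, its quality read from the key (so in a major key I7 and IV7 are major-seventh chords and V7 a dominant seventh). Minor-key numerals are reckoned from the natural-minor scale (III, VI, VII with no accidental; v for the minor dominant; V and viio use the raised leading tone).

The pitches E-G-B-D form a minor seventh chord rooted on E.
In B minor, E is the subdominant; the diatonic minor seventh chord there is iv7.
With D in the bass the chord is in third inversion, so the figured bass is 42.

iv42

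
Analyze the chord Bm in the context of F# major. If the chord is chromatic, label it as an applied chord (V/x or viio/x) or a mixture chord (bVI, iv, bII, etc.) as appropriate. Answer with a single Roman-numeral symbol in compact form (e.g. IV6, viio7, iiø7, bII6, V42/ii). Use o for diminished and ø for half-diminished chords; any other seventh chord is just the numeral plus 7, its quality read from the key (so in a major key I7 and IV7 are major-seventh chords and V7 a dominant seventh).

Stacked in thirds the chord is B-D-F#: a minor triad on B.
B is the fourth degree of F# major. This is the minor subdominant, borrowed from the parallel minor.

iv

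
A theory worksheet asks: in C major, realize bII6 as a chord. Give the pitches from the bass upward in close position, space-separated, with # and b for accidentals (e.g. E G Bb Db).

bII6 is the Neapolitan sixth — a major triad on the lowered second degree, here in its customary first inversion. In C major that root is Db.
So the chord is Db-F-Ab, a major triad.
The figured bass 6 indicates first inversion, placing the third (F) in the bass: F-Ab-Db.

F Ab Db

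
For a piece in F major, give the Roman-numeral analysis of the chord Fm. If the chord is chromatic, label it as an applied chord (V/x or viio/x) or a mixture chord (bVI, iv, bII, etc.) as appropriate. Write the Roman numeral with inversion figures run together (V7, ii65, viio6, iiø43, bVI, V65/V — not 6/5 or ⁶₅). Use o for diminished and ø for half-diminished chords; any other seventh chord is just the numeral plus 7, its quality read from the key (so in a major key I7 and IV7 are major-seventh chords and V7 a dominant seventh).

The pitches F-Ab-C form a minor triad rooted on F.
F is the first degree of F major. This is the minor tonic, borrowed from the parallel minor.

i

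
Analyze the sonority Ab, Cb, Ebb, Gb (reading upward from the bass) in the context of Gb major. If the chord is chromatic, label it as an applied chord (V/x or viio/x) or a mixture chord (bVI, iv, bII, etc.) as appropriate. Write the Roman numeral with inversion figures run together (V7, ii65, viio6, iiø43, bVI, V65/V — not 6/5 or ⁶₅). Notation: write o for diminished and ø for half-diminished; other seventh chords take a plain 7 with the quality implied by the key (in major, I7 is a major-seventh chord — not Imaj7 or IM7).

The pitches Ab-Cb-Ebb-Gb form a half-diminished seventh chord rooted on Ab.
Ab is the second degree of Gb major. This is the half-diminished supertonic seventh, borrowed from the parallel minor.

iiø7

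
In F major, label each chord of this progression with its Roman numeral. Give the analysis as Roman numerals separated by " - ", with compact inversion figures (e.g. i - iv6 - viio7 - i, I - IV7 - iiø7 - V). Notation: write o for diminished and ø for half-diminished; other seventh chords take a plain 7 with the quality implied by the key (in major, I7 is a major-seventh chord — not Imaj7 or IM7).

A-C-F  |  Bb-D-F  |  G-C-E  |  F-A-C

A-C-F: root F is the tonic; major triad there is I6.
Bb-D-F: root Bb is the subdominant; major triad there is IV.
G-C-E: major triad on C = scale degree 5 → V64.
F-A-C: root F is the tonic; major triad there is I.

I6 - IV - V64 - I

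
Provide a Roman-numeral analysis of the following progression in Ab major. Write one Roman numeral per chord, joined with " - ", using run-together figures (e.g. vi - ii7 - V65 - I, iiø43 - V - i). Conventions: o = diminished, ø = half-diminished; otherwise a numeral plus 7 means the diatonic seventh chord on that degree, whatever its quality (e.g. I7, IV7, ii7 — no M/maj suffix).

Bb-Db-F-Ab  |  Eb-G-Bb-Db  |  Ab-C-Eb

Bb-Db-F-Ab: minor seventh chord on Bb = scale degree 2 → ii7.
Eb-G-Bb-Db: root Eb is the dominant; dominant seventh chord there is V7.
Ab-C-Eb: major triad on Ab = scale degree 1 → I.

ii7 - V7 - I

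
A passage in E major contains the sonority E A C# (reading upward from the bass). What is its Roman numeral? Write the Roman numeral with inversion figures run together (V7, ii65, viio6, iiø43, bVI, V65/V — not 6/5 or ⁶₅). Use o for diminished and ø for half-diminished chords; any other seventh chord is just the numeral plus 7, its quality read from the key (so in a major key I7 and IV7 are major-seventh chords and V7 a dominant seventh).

IV64

Stacked in thirds the chord is A-C#-E: a major triad on A.
In E major, A is the subdominant; the diatonic major triad there is IV.
With E in the bass the chord is in second inversion, so the figured bass is 64.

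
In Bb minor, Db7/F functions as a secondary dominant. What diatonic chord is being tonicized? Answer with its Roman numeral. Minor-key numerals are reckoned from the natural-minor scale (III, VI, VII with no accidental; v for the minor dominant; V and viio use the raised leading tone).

VI

The chord is a dominant seventh chord on Db.
A dominant resolves down a perfect fifth: Db → Gb. In Bb minor, Gb is scale degree 6, i.e. VI.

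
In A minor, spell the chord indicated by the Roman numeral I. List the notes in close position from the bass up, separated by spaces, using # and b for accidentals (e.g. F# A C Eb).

A C# E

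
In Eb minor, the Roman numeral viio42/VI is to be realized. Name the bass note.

The applied chord viio42/VI is rooted on Bb: Bb-Db-Fb-Abb.
The figure 42 means third inversion — the seventh is in the bass.

Abb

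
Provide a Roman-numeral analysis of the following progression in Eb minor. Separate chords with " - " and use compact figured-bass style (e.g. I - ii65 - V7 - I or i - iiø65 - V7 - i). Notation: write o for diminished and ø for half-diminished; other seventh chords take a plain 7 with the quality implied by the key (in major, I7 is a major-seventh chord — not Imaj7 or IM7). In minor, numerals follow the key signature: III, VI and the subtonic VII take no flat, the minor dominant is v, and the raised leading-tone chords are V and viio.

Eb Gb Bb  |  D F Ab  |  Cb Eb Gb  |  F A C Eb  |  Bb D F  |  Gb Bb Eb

Eb-Gb-Bb: minor triad on Eb = scale degree 1 → i.
D-F-Ab has root D, degree 7 in Eb minor, so viio.
Cb-Eb-Gb: major triad on Cb = scale degree 6 → VI.
F-A-C-Eb: a dominant seventh chord on F, the applied dominant of V → V7/V.
Bb-D-F: major triad on Bb = scale degree 5 → V.
Gb-Bb-Eb: root Eb is the tonic; minor triad there is i6.

i - viio - VI - V7/V - V - i6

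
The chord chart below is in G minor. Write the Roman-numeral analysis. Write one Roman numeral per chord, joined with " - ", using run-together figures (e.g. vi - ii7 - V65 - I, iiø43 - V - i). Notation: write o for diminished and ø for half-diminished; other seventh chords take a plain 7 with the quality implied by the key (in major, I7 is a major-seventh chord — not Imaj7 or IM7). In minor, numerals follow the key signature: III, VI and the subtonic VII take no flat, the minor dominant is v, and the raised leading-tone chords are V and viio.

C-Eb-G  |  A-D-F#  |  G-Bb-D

iv - V64 - i

C-Eb-G has root C, degree 4 in G minor, so iv.
A-D-F#: major triad on D = scale degree 5 → V64.
G-Bb-D has root G, degree 1 in G minor, so i.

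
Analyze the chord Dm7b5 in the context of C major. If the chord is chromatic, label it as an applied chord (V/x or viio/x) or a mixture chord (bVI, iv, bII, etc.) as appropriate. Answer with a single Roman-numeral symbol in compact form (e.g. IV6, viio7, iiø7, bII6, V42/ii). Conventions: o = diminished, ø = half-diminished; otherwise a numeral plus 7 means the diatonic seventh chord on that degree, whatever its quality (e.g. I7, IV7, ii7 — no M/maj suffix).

Stacked in thirds the chord is D-F-Ab-C: a half-diminished seventh chord on D.
D is the second degree of C major. This is the half-diminished supertonic seventh, borrowed from the parallel minor.

iiø7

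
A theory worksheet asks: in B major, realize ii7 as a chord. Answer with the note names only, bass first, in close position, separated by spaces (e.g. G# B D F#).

The numeral's case and figure indicate a minor seventh chord. In B major its root, the supertonic, is C#.
Stacking thirds from C# gives C#-E-G#-B.

C# E G# B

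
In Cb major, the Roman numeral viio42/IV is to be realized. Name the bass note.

Dbb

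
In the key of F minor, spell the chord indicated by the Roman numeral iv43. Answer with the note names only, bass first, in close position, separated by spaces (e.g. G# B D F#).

The numeral's case and figure indicate a minor seventh chord. In F minor its root, scale degree 4, is Bb.
That chord is spelled Bb-Db-F-Ab.
With the 43 figure the chord is in second inversion; from the bass F upward in close position it reads F-Ab-Bb-Db.

F Ab Bb Db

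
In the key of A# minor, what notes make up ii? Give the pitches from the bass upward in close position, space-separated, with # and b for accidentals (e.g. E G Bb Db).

Scale degree 2 in A# minor is B#; here the chord built on it is altered to a minor triad. ii is the minor supertonic, borrowed from the parallel major (the Dorian ii).
So the chord is B#-D#-F##.

B# D# F##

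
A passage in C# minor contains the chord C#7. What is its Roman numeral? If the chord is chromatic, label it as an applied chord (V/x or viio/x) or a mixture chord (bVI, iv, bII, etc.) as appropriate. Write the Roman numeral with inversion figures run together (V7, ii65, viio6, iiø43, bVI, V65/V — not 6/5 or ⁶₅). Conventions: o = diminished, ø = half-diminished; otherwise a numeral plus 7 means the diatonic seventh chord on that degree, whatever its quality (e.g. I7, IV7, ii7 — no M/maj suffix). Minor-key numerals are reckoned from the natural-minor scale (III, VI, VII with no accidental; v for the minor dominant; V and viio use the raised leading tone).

The pitches C#-E#-G#-B form a dominant seventh chord rooted on C#.
C# is not a diatonic chord root with this quality in C# minor, but it lies a perfect fifth above F# (iv), so the chord functions as an applied dominant of iv.

V7/iv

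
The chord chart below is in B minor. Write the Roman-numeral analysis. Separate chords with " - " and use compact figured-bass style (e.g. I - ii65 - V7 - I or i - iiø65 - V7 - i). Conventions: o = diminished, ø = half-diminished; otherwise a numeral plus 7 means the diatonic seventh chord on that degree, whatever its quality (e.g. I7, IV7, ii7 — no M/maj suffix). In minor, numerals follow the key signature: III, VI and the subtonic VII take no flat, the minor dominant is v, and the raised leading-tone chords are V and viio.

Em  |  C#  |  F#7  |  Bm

Em: root E is the subdominant; minor triad there is iv.
C#: chromatic; C# is V of V, so V/V.
F#7: root F# is the dominant; dominant seventh chord there is V7.
Bm: root B is the tonic; minor triad there is i.

iv - V/V - V7 - i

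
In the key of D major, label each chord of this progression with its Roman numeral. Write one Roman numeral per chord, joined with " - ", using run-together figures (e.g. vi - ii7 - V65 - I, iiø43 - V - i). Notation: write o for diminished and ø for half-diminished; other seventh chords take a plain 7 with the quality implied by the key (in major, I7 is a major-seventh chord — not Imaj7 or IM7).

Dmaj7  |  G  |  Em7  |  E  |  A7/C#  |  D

I7 - IV - ii7 - V/V - V65 - I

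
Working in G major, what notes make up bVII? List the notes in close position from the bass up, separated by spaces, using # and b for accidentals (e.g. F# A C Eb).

F A C

bVII is a major triad on the lowered seventh degree (the subtonic), borrowed from the parallel minor. In G major that root is F.
So the chord is F-A-C, a major triad.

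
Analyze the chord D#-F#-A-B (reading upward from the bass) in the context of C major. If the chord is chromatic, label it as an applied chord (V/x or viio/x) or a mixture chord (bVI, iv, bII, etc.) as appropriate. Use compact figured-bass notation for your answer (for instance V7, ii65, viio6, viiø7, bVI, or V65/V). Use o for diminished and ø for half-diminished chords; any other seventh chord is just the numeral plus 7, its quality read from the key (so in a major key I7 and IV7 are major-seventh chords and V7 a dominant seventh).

V65/iii

The pitches B-D#-F#-A form a dominant seventh chord rooted on B.
B is not a diatonic chord root with this quality in C major, but it lies a perfect fifth above E (iii), so the chord functions as an applied dominant of iii.
With D# in the bass the chord is in first inversion, so the figured bass is 65.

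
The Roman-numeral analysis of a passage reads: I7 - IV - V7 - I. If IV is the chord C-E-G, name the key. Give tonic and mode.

G major

IV is given as C-E-G — a major triad with root C.
If C is scale degree 4 and the mode makes that degree carry a major triad, the tonic is G and the mode is major.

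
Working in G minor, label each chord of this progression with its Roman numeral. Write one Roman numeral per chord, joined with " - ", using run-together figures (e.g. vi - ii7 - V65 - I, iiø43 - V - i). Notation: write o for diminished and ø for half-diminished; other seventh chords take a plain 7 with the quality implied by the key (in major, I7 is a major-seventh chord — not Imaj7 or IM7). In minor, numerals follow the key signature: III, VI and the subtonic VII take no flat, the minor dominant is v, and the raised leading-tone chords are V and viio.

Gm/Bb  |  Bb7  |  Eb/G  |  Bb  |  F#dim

Gm/Bb: root G is the tonic; minor triad there is i6.
Bb7 is the secondary dominant of VI (dominant seventh chord on Bb): V7/VI.
Eb/G: major triad on Eb = scale degree 6 → VI6.
Bb has root Bb, degree 3 in G minor, so III.
F#dim: diminished triad on F# = scale degree 7 → viio.

i6 - V7/VI - VI6 - III - viio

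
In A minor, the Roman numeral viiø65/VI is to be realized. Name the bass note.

The applied chord viiø65/VI is rooted on E: E-G-Bb-D.
The figure 65 means first inversion — the third is in the bass.

G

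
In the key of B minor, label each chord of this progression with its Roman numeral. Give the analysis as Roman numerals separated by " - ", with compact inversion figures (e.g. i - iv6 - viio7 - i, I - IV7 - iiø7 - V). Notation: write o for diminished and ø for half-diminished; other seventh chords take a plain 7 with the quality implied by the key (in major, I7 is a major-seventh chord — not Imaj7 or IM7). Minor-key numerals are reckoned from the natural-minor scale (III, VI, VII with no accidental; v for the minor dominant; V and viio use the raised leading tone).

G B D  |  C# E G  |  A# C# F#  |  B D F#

VI - iio - V6 - i

G-B-D has root G, degree 6 in B minor, so VI.
C#-E-G: root C# is the supertonic; diminished triad there is iio.
A#-C#-F# has root F#, degree 5 in B minor, so V6.
B-D-F#: minor triad on B = scale degree 1 → i.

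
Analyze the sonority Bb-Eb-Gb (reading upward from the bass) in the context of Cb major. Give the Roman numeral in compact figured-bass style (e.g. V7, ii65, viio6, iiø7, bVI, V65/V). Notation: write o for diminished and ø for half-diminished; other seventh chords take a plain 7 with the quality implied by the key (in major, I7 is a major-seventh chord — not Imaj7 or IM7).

iii64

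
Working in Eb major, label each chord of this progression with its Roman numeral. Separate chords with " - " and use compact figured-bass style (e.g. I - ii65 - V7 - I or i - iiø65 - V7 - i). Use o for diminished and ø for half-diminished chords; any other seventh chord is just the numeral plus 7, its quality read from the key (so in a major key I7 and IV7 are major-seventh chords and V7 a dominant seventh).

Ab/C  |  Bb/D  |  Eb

Ab/C has root Ab, degree 4 in Eb major, so IV6.
Bb/D has root Bb, degree 5 in Eb major, so V6.
Eb: major triad on Eb = scale degree 1 → I.

IV6 - V6 - I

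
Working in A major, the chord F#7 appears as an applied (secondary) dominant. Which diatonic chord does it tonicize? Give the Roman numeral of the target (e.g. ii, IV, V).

ii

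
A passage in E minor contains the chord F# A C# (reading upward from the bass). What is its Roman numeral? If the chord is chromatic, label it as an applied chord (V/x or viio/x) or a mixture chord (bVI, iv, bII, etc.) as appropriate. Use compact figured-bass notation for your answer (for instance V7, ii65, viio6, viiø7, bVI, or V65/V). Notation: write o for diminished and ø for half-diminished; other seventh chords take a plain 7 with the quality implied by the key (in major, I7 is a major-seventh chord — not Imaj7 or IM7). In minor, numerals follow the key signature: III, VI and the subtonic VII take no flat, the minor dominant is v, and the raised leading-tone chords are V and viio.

ii

Stacked in thirds the chord is F#-A-C#: a minor triad on F#.
F# is the second degree of E minor. This is the minor supertonic, borrowed from the parallel major (the Dorian ii).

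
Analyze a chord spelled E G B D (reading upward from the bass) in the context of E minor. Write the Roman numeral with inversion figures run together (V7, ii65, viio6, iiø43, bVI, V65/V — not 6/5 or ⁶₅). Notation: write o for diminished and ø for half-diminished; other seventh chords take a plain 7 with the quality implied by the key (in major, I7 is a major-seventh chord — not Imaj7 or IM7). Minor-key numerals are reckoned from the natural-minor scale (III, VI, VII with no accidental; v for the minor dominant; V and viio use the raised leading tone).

i7

Stacked in thirds the chord is E-G-B-D: a minor seventh chord on E.
E is scale degree 1 in E minor, and a minor seventh chord on that degree is written i7.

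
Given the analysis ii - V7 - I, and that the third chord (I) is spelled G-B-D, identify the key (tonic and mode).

I is given as G-B-D — a major triad with root G.
If G is scale degree 1 and the mode makes that degree carry a major triad, the tonic is G and the mode is major.

G major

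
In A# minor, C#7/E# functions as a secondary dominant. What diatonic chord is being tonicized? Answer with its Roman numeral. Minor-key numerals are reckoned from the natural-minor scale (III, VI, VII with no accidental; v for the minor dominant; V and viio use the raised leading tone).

VI

The chord is a dominant seventh chord on C#.
A dominant resolves down a perfect fifth: C# → F#. In A# minor, F# is scale degree 6, i.e. VI.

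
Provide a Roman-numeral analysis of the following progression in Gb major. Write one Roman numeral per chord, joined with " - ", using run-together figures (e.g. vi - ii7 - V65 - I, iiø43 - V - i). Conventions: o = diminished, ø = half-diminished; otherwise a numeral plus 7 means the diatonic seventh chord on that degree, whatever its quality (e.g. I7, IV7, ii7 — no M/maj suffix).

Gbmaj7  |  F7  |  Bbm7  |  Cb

I7 - V7/iii - iii7 - IV

Gbmaj7: major seventh chord on Gb = scale degree 1 → I7.
F7 is the secondary dominant of iii (dominant seventh chord on F): V7/iii.
Bbm7 has root Bb, degree 3 in Gb major, so iii7.
Cb has root Cb, degree 4 in Gb major, so IV.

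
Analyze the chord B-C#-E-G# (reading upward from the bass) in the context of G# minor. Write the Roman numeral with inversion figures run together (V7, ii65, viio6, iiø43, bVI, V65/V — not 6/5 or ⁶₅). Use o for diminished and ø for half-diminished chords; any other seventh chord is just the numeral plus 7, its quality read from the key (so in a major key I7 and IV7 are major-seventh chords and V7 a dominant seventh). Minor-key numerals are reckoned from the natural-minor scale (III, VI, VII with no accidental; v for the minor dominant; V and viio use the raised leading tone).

Stacked in thirds the chord is C#-E-G#-B: a minor seventh chord on C#.
In G# minor, C# is the subdominant; the diatonic minor seventh chord there is iv7.
With B in the bass the chord is in third inversion, so the figured bass is 42.

iv42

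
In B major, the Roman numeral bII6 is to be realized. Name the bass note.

E

bII in B major has root C; the chord is C-E-G.
The figure 6 means first inversion — the third is in the bass.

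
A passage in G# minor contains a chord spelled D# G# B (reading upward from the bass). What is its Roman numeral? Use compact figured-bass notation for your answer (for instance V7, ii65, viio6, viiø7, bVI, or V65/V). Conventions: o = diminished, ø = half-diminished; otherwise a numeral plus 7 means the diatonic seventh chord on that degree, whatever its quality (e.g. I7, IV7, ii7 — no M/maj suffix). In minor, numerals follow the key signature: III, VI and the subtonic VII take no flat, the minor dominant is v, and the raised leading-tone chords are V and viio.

i64

The pitches G#-B-D# form a minor triad rooted on G#.
G# is scale degree 1 in G# minor, and a minor triad on that degree is written i.
With D# in the bass the chord is in second inversion, so the figured bass is 64.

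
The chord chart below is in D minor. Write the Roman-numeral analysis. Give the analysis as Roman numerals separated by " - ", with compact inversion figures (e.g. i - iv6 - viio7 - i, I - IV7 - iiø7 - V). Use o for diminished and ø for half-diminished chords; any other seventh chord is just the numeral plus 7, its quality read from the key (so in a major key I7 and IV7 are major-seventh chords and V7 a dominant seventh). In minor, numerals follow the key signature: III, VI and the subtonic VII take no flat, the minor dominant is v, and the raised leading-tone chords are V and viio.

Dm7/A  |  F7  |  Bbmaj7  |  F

Dm7/A has root D, degree 1 in D minor, so i43.
F7: a dominant seventh chord on F, the applied dominant of VI → V7/VI.
Bbmaj7 has root Bb, degree 6 in D minor, so VI7.
F has root F, degree 3 in D minor, so III.

i43 - V7/VI - VI7 - III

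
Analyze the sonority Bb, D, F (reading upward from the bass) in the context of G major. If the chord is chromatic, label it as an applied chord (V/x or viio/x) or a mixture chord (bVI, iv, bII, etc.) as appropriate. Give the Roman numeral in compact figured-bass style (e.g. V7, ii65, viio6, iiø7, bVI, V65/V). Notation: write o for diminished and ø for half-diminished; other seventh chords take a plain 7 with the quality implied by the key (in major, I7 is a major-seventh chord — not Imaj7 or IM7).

Stacked in thirds the chord is Bb-D-F: a major triad on Bb.
Bb is the lowered third degree of G major (diatonic 3 would be B). This is a major triad on the lowered third degree, borrowed from the parallel minor.

bIII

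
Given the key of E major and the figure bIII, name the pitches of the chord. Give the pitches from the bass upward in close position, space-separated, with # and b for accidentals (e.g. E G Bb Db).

bIII is a major triad on the lowered third degree, borrowed from the parallel minor. In E major that root is G.
So the chord is G-B-D, a major triad.

G B D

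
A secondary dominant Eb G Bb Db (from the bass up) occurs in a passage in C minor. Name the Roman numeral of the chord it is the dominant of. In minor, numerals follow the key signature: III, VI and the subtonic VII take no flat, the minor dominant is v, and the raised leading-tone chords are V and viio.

VI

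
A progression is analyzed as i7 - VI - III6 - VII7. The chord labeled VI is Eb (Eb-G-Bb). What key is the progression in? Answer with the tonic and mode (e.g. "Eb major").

VI is given as Eb-G-Bb — a major triad with root Eb.
VI on Eb implies Eb is the submediant; that puts the tonic at G, and the uppercase numeral fits minor mode.

G minor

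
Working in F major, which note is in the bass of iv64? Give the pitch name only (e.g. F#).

iv in F major has root Bb; the chord is Bb-Db-F.
The figure 64 means second inversion — the fifth is in the bass.

F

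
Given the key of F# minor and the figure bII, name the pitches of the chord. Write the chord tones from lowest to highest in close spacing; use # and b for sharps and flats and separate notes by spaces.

G B D

Scale degree 2 in F# minor is G#; lowering it a half step gives G. bII is the Neapolitan chord — a major triad on the lowered second degree.
So the chord is G-B-D.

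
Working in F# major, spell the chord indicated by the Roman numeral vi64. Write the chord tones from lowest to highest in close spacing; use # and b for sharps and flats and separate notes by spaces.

In F# major, scale degree 6 is D#, and the diatonic chord built there is a minor triad.
That chord is spelled D#-F#-A#.
The figured bass 64 indicates second inversion, placing the fifth (A#) in the bass: A#-D#-F#.

A# D# F#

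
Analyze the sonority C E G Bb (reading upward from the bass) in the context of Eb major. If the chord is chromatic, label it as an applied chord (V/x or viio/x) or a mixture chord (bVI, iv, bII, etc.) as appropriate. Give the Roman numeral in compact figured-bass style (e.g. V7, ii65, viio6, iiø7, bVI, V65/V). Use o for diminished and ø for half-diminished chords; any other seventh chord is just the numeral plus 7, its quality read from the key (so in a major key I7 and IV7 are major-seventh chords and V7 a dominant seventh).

V7/ii

The pitches C-E-G-Bb form a dominant seventh chord rooted on C.
C is not a diatonic chord root with this quality in Eb major, but it lies a perfect fifth above F (ii), so the chord functions as an applied dominant of ii.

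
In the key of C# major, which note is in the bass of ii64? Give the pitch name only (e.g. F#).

ii in C# major has root D#; the chord is D#-F#-A#.
The figure 64 means second inversion — the fifth is in the bass.

A#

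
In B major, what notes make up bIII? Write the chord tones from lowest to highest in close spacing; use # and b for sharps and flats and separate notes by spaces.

D F# A

Scale degree 3 in B major is D#; lowering it a half step gives D. bIII is a major triad on the lowered third degree, borrowed from the parallel minor.
So the chord is D-F#-A, a major triad.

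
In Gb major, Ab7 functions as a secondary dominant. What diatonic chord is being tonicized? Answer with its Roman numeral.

V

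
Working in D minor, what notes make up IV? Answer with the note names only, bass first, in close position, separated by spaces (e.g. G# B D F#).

IV is the major subdominant, borrowed from the parallel major. In D minor that root is G.
So the chord is G-B-D.

G B D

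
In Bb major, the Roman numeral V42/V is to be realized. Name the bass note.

Bb

The applied chord V42/V is rooted on C: C-E-G-Bb.
The figure 42 means third inversion — the seventh is in the bass.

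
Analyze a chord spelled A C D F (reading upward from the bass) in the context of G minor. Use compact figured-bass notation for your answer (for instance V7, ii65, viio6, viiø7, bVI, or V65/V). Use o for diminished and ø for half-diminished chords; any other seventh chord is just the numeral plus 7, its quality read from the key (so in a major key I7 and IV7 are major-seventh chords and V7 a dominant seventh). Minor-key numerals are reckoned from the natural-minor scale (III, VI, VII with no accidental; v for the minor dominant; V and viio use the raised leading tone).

v43

The pitches D-F-A-C form a minor seventh chord rooted on D.
In G minor, D is the dominant; the diatonic minor seventh chord there is v7.
With A in the bass the chord is in second inversion, so the figured bass is 43.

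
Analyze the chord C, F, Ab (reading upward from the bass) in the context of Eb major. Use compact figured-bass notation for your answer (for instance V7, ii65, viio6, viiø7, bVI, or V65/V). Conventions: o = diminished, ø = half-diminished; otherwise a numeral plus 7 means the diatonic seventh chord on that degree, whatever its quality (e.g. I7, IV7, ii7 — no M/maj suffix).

ii64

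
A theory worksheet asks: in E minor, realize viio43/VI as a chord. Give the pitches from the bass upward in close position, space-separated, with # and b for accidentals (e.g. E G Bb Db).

F Ab B D

viio43/VI is a secondary leading-tone chord. The target VI is C in E minor; the applied chord is rooted a semitone below, on B.
Building a fully diminished seventh chord on B gives B-D-F-Ab.
With the 43 figure the chord is in second inversion; from the bass F upward in close position it reads F-Ab-B-D.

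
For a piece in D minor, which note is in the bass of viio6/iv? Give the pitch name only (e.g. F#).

The applied chord viio6/iv is rooted on F#: F#-A-C.
The figure 6 means first inversion — the third is in the bass.

A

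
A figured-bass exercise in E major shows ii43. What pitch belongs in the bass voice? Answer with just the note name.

C#

ii in E major has root F#; the chord is F#-A-C#-E.
The figure 43 means second inversion — the fifth is in the bass.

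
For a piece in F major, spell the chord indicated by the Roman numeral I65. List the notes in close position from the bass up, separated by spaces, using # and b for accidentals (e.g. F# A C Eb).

A C E F

The numeral's case and figure indicate a major seventh chord. In F major its root, the tonic, is F.
That chord is spelled F-A-C-E.
The figured bass 65 indicates first inversion, placing the third (A) in the bass: A-C-E-F.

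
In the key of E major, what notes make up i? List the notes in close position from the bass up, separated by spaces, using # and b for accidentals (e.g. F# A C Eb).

E G B

Scale degree 1 in E major is E; here the chord built on it is altered to a minor triad. i is the minor tonic, borrowed from the parallel minor.
So the chord is E-G-B.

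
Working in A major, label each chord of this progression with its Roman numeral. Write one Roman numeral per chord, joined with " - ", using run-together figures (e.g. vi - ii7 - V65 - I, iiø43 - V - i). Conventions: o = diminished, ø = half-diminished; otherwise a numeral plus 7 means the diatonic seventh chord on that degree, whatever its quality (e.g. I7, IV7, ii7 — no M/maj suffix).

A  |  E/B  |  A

A: major triad on A = scale degree 1 → I.
E/B has root E, degree 5 in A major, so V64.
A: major triad on A = scale degree 1 → I.

I - V64 - I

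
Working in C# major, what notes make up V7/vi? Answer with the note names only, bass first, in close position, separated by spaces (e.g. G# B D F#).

E# G## B# D#

The slash means an applied dominant: we want the dominant of vi. In C# major, vi is A# minor, and its dominant is built on E#.
Building a dominant seventh chord on E# gives E#-G##-B#-D#.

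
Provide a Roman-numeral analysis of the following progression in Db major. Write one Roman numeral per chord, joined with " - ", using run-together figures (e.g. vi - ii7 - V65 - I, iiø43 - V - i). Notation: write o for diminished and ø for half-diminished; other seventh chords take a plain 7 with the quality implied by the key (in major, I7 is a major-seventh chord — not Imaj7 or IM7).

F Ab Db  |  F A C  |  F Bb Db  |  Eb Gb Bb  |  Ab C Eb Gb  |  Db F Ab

I6 - V/vi - vi64 - ii - V7 - I

F-Ab-Db: major triad on Db = scale degree 1 → I6.
F-A-C: a major triad on F, the applied dominant of vi → V/vi.
F-Bb-Db: root Bb is the submediant; minor triad there is vi64.
Eb-Gb-Bb has root Eb, degree 2 in Db major, so ii.
Ab-C-Eb-Gb: dominant seventh chord on Ab = scale degree 5 → V7.
Db-F-Ab has root Db, degree 1 in Db major, so I.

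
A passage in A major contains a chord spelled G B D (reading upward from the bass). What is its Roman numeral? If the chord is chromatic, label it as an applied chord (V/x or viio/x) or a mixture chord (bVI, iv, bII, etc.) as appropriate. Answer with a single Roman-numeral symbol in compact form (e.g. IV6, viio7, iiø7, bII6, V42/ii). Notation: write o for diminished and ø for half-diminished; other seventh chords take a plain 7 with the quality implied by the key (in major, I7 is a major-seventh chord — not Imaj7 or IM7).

The pitches G-B-D form a major triad rooted on G.
G is the lowered seventh degree of A major (diatonic 7 would be G#). This is a major triad on the lowered seventh degree (the subtonic), borrowed from the parallel minor.

bVII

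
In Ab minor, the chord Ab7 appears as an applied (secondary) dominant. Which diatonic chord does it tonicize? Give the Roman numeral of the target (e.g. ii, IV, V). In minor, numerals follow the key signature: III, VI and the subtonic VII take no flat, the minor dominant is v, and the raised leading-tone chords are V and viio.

The chord is a dominant seventh chord on Ab.
A dominant resolves down a perfect fifth: Ab → Db. In Ab minor, Db is scale degree 4, i.e. iv.

iv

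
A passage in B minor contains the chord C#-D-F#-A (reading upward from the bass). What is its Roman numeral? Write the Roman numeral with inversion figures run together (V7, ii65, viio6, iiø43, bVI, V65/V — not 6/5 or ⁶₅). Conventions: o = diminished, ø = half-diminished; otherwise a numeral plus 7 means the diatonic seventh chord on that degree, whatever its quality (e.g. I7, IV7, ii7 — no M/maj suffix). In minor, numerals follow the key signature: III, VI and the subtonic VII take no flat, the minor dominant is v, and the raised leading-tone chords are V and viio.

Stacked in thirds the chord is D-F#-A-C#: a major seventh chord on D.
D is scale degree 3 in B minor, and a major seventh chord on that degree is written III7.
With C# in the bass the chord is in third inversion, so the figured bass is 42.

III42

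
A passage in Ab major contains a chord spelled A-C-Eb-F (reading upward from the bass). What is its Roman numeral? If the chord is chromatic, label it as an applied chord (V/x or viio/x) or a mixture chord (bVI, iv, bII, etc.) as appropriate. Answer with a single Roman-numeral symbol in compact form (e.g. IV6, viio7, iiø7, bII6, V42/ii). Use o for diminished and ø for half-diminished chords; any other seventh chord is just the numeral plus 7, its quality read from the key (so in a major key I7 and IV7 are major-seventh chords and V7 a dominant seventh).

V65/ii

The pitches F-A-C-Eb form a dominant seventh chord rooted on F.
F is not a diatonic chord root with this quality in Ab major, but it lies a perfect fifth above Bb (ii), so the chord functions as an applied dominant of ii.
With A in the bass the chord is in first inversion, so the figured bass is 65.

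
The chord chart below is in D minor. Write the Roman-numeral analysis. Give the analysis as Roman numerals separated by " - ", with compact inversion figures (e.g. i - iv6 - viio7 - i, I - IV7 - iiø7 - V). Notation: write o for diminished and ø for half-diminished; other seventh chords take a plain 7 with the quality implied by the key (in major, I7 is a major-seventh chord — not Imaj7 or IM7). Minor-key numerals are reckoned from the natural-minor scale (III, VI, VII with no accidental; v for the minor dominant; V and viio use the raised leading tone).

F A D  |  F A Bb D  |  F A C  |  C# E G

i6 - VI43 - III - viio

F-A-D has root D, degree 1 in D minor, so i6.
F-A-Bb-D has root Bb, degree 6 in D minor, so VI43.
F-A-C has root F, degree 3 in D minor, so III.
C#-E-G: root C# is the leading tone; diminished triad there is viio.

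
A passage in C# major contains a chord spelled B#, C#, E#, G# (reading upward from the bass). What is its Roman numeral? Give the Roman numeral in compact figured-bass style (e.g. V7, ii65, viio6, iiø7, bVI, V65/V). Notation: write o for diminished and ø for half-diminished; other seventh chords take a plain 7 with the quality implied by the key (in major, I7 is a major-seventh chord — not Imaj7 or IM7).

I42

Stacked in thirds the chord is C#-E#-G#-B#: a major seventh chord on C#.
C# is scale degree 1 in C# major, and a major seventh chord on that degree is written I7.
With B# in the bass the chord is in third inversion, so the figured bass is 42.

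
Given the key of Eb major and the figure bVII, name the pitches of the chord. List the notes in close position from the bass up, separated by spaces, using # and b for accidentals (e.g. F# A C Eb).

bVII is a major triad on the lowered seventh degree (the subtonic), borrowed from the parallel minor. In Eb major that root is Db.
So the chord is Db-F-Ab.

Db F Ab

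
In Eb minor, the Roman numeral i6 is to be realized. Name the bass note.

Gb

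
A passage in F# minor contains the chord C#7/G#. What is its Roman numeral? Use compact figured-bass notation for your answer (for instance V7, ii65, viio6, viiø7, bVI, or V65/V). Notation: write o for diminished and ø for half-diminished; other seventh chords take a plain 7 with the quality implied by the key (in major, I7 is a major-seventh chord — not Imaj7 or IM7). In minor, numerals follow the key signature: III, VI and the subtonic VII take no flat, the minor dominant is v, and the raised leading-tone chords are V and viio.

Stacked in thirds the chord is C#-E#-G#-B: a dominant seventh chord on C#.
C# is scale degree 5 in F# minor, and a dominant seventh chord on that degree is written V7.
With G# in the bass the chord is in second inversion, so the figured bass is 43.

V43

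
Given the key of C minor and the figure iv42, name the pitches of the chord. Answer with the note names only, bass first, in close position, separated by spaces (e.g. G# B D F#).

Eb F Ab C

The numeral's case and figure indicate a minor seventh chord. In C minor its root, the subdominant, is F.
Stacking thirds from F gives F-Ab-C-Eb.
With the 42 figure the chord is in third inversion; from the bass Eb upward in close position it reads Eb-F-Ab-C.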